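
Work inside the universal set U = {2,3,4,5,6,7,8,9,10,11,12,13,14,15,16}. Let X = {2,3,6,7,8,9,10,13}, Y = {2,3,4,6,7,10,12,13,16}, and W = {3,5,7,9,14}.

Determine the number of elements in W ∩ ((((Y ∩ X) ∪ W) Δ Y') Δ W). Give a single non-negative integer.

Y ∩ X = {2,3,6,7,10,13}
(Y ∩ X) ∪ W = {2,3,5,6,7,9,10,13,14}
Y' = {5,8,9,11,14,15}
((Y ∩ X) ∪ W) Δ Y' = {2,3,6,7,8,10,11,13,15}
(((Y ∩ X) ∪ W) Δ Y') Δ W = {2,5,6,8,9,10,11,13,14,15}
W ∩ ((((Y ∩ X) ∪ W) Δ Y') Δ W) = {5,9,14}
|W ∩ ((((Y ∩ X) ∪ W) Δ Y') Δ W)| = 3

3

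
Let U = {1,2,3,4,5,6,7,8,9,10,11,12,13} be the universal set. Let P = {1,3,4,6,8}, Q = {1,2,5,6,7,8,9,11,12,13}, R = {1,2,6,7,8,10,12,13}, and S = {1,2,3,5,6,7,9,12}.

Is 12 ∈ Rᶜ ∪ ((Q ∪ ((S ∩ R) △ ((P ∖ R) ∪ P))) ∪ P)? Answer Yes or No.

Yes

12 ∈ R, so 12 ∉ Rᶜ
12 ∈ S and 12 ∈ R, so 12 ∈ S ∩ R
12 ∉ P and 12 ∈ R, so 12 ∉ P ∖ R
12 ∉ (P ∖ R) and 12 ∉ P, so 12 ∉ (P ∖ R) ∪ P
12 ∈ (S ∩ R) and 12 ∉ ((P ∖ R) ∪ P), so 12 ∈ (S ∩ R) △ ((P ∖ R) ∪ P)
12 ∈ Q and 12 ∈ ((S ∩ R) △ ((P ∖ R) ∪ P)), so 12 ∈ Q ∪ ((S ∩ R) △ ((P ∖ R) ∪ P))
12 ∈ (Q ∪ ((S ∩ R) △ ((P ∖ R) ∪ P))) and 12 ∉ P, so 12 ∈ (Q ∪ ((S ∩ R) △ ((P ∖ R) ∪ P))) ∪ P
12 ∉ Rᶜ and 12 ∈ ((Q ∪ ((S ∩ R) △ ((P ∖ R) ∪ P))) ∪ P), so 12 ∈ Rᶜ ∪ ((Q ∪ ((S ∩ R) △ ((P ∖ R) ∪ P))) ∪ P)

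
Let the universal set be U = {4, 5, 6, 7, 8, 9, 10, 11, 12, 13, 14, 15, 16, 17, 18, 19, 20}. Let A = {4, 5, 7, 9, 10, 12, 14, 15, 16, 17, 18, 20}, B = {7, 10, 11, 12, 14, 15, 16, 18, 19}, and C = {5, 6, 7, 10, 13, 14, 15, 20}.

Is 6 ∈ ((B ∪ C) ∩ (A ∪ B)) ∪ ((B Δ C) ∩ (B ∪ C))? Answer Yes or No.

6 ∉ B and 6 ∈ C, so 6 ∈ B ∪ C
6 ∉ A and 6 ∉ B, so 6 ∉ A ∪ B
6 ∈ (B ∪ C) and 6 ∉ (A ∪ B), so 6 ∉ (B ∪ C) ∩ (A ∪ B)
6 ∉ B and 6 ∈ C, so 6 ∈ B Δ C
6 ∉ B and 6 ∈ C, so 6 ∈ B ∪ C
6 ∈ (B Δ C) and 6 ∈ (B ∪ C), so 6 ∈ (B Δ C) ∩ (B ∪ C)
6 ∉ ((B ∪ C) ∩ (A ∪ B)) and 6 ∈ ((B Δ C) ∩ (B ∪ C)), so 6 ∈ ((B ∪ C) ∩ (A ∪ B)) ∪ ((B Δ C) ∩ (B ∪ C))

Yes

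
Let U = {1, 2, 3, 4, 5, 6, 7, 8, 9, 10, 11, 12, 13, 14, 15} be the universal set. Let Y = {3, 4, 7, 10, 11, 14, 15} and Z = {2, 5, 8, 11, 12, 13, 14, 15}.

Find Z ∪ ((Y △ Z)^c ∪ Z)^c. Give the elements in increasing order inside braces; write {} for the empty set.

Y △ Z = {2, 3, 4, 5, 7, 8, 10, 12, 13}
(Y △ Z)^c = {1, 6, 9, 11, 14, 15}
(Y △ Z)^c ∪ Z = {1, 2, 5, 6, 8, 9, 11, 12, 13, 14, 15}
((Y △ Z)^c ∪ Z)^c = {3, 4, 7, 10}
Z ∪ ((Y △ Z)^c ∪ Z)^c = {2, 3, 4, 5, 7, 8, 10, 11, 12, 13, 14, 15}

{2, 3, 4, 5, 7, 8, 10, 11, 12, 13, 14, 15}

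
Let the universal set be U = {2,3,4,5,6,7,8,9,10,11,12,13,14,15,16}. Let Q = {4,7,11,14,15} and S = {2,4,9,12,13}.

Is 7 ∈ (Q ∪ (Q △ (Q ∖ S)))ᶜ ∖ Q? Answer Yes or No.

No

7 ∈ Q and 7 ∉ S, so 7 ∈ Q ∖ S
7 ∈ Q and 7 ∈ (Q ∖ S), so 7 ∉ Q △ (Q ∖ S)
7 ∈ Q and 7 ∉ (Q △ (Q ∖ S)), so 7 ∈ Q ∪ (Q △ (Q ∖ S))
7 ∉ (Q ∪ (Q △ (Q ∖ S)))ᶜ since 7 ∈ (Q ∪ (Q △ (Q ∖ S)))
7 ∉ (Q ∪ (Q △ (Q ∖ S)))ᶜ and 7 ∈ Q, so 7 ∉ (Q ∪ (Q △ (Q ∖ S)))ᶜ ∖ Q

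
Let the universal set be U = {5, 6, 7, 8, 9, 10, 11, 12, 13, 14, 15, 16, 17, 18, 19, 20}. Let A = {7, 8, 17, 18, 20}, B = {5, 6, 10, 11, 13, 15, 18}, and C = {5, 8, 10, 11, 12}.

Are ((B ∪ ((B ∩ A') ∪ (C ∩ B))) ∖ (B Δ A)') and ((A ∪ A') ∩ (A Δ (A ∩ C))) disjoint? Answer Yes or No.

A' = {5, 6, 9, 10, 11, 12, 13, 14, 15, 16, 19}
B ∩ A' = {5, 6, 10, 11, 13, 15}
C ∩ B = {5, 10, 11}
(B ∩ A') ∪ (C ∩ B) = {5, 6, 10, 11, 13, 15}
B ∪ ((B ∩ A') ∪ (C ∩ B)) = {5, 6, 10, 11, 13, 15, 18}
B Δ A = {5, 6, 7, 8, 10, 11, 13, 15, 17, 20}
(B Δ A)' = {9, 12, 14, 16, 18, 19}
(B ∪ ((B ∩ A') ∪ (C ∩ B))) ∖ (B Δ A)' = {5, 6, 10, 11, 13, 15}
A ∪ A' = {5, 6, 7, 8, 9, 10, 11, 12, 13, 14, 15, 16, 17, 18, 19, 20}
A ∩ C = {8}
A Δ (A ∩ C) = {7, 17, 18, 20}
(A ∪ A') ∩ (A Δ (A ∩ C)) = {7, 17, 18, 20}
{5, 6, 10, 11, 13, 15} and {7, 17, 18, 20} share no elements.

Yes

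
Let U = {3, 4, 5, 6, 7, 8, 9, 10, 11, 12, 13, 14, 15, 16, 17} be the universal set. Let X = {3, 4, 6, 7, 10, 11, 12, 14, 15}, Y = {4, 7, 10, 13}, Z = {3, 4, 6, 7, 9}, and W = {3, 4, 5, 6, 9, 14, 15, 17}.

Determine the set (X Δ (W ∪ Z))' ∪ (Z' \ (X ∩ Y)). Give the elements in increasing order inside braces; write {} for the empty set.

{3, 4, 5, 6, 7, 8, 11, 12, 13, 14, 15, 16, 17}

W ∪ Z = {3, 4, 5, 6, 7, 9, 14, 15, 17}
X Δ (W ∪ Z) = {5, 9, 10, 11, 12, 17}
(X Δ (W ∪ Z))' = {3, 4, 6, 7, 8, 13, 14, 15, 16}
Z' = {5, 8, 10, 11, 12, 13, 14, 15, 16, 17}
X ∩ Y = {4, 7, 10}
Z' \ (X ∩ Y) = {5, 8, 11, 12, 13, 14, 15, 16, 17}
(X Δ (W ∪ Z))' ∪ (Z' \ (X ∩ Y)) = {3, 4, 5, 6, 7, 8, 11, 12, 13, 14, 15, 16, 17}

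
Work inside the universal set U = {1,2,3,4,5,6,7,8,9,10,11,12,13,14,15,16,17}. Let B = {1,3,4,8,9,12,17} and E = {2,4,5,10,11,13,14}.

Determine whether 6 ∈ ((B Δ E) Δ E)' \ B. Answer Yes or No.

6 ∉ B and 6 ∉ E, so 6 ∉ B Δ E
6 ∉ (B Δ E) and 6 ∉ E, so 6 ∉ (B Δ E) Δ E
6 ∈ ((B Δ E) Δ E)' since 6 ∉ ((B Δ E) Δ E)
6 ∈ ((B Δ E) Δ E)' and 6 ∉ B, so 6 ∈ ((B Δ E) Δ E)' \ B

Yes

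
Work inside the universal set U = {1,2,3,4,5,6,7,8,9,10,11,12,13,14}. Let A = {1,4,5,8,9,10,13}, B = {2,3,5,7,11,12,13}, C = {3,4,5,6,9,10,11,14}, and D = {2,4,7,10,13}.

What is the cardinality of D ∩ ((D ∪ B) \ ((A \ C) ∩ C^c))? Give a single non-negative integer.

D ∪ B = {2,3,4,5,7,10,11,12,13}
A \ C = {1,8,13}
C^c = {1,2,7,8,12,13}
(A \ C) ∩ C^c = {1,8,13}
(D ∪ B) \ ((A \ C) ∩ C^c) = {2,3,4,5,7,10,11,12}
D ∩ ((D ∪ B) \ ((A \ C) ∩ C^c)) = {2,4,7,10}
|D ∩ ((D ∪ B) \ ((A \ C) ∩ C^c))| = 4

4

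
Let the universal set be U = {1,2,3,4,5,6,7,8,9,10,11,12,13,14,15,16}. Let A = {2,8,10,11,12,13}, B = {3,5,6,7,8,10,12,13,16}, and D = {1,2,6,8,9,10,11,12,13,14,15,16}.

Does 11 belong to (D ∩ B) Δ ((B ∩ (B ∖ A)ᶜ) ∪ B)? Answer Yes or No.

No

11 ∈ D and 11 ∉ B, so 11 ∉ D ∩ B
11 ∉ B and 11 ∈ A, so 11 ∉ B ∖ A
11 ∈ (B ∖ A)ᶜ since 11 ∉ (B ∖ A)
11 ∉ B and 11 ∈ (B ∖ A)ᶜ, so 11 ∉ B ∩ (B ∖ A)ᶜ
11 ∉ (B ∩ (B ∖ A)ᶜ) and 11 ∉ B, so 11 ∉ (B ∩ (B ∖ A)ᶜ) ∪ B
11 ∉ (D ∩ B) and 11 ∉ ((B ∩ (B ∖ A)ᶜ) ∪ B), so 11 ∉ (D ∩ B) Δ ((B ∩ (B ∖ A)ᶜ) ∪ B)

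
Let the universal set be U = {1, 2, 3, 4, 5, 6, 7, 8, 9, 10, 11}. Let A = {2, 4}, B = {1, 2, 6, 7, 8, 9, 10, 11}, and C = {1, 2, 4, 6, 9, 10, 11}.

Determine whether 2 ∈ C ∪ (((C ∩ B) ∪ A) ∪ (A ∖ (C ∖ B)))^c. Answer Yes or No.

Yes

2 ∈ C and 2 ∈ B, so 2 ∈ C ∩ B
2 ∈ (C ∩ B) and 2 ∈ A, so 2 ∈ (C ∩ B) ∪ A
2 ∈ C and 2 ∈ B, so 2 ∉ C ∖ B
2 ∈ A and 2 ∉ (C ∖ B), so 2 ∈ A ∖ (C ∖ B)
2 ∈ ((C ∩ B) ∪ A) and 2 ∈ (A ∖ (C ∖ B)), so 2 ∈ ((C ∩ B) ∪ A) ∪ (A ∖ (C ∖ B))
2 ∉ (((C ∩ B) ∪ A) ∪ (A ∖ (C ∖ B)))^c since 2 ∈ (((C ∩ B) ∪ A) ∪ (A ∖ (C ∖ B)))
2 ∈ C and 2 ∉ (((C ∩ B) ∪ A) ∪ (A ∖ (C ∖ B)))^c, so 2 ∈ C ∪ (((C ∩ B) ∪ A) ∪ (A ∖ (C ∖ B)))^c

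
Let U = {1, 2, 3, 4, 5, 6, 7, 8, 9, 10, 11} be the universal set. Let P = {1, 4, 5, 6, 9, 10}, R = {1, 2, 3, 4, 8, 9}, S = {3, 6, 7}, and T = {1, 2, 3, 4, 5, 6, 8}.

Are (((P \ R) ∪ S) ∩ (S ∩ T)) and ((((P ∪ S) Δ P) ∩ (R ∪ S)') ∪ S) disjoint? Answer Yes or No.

No

P \ R = {5, 6, 10}
(P \ R) ∪ S = {3, 5, 6, 7, 10}
S ∩ T = {3, 6}
((P \ R) ∪ S) ∩ (S ∩ T) = {3, 6}
P ∪ S = {1, 3, 4, 5, 6, 7, 9, 10}
(P ∪ S) Δ P = {3, 7}
R ∪ S = {1, 2, 3, 4, 6, 7, 8, 9}
(R ∪ S)' = {5, 10, 11}
((P ∪ S) Δ P) ∩ (R ∪ S)' = {}
(((P ∪ S) Δ P) ∩ (R ∪ S)') ∪ S = {3, 6, 7}
3 lies in both, so they are not disjoint.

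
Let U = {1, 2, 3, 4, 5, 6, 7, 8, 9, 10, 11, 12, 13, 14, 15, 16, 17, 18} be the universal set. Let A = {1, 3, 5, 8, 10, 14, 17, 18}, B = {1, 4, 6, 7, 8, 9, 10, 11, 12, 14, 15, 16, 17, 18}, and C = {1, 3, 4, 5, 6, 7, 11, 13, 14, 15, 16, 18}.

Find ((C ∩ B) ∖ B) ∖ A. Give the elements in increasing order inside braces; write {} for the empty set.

{}

C ∩ B = {1, 4, 6, 7, 11, 14, 15, 16, 18}
(C ∩ B) ∖ B = {}
((C ∩ B) ∖ B) ∖ A = {}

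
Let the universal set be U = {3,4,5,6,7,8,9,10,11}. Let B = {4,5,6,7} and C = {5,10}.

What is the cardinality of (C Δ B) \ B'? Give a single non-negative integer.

C Δ B = {4,6,7,10}
B' = {3,8,9,10,11}
(C Δ B) \ B' = {4,6,7}
|(C Δ B) \ B'| = 3

3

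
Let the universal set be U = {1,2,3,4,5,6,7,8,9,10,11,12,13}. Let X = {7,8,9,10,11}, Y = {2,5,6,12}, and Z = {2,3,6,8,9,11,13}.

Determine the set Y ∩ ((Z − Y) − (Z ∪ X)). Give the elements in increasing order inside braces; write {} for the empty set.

Z − Y = {3,8,9,11,13}
Z ∪ X = {2,3,6,7,8,9,10,11,13}
(Z − Y) − (Z ∪ X) = {}
Y ∩ ((Z − Y) − (Z ∪ X)) = {}

{}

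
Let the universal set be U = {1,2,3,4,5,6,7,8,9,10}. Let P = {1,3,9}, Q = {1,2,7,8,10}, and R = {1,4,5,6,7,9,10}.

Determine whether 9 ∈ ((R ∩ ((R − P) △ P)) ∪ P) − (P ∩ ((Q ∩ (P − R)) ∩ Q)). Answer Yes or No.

Yes

9 ∈ R and 9 ∈ P, so 9 ∉ R − P
9 ∉ (R − P) and 9 ∈ P, so 9 ∈ (R − P) △ P
9 ∈ R and 9 ∈ ((R − P) △ P), so 9 ∈ R ∩ ((R − P) △ P)
9 ∈ (R ∩ ((R − P) △ P)) and 9 ∈ P, so 9 ∈ (R ∩ ((R − P) △ P)) ∪ P
9 ∈ P and 9 ∈ R, so 9 ∉ P − R
9 ∉ Q and 9 ∉ (P − R), so 9 ∉ Q ∩ (P − R)
9 ∉ (Q ∩ (P − R)) and 9 ∉ Q, so 9 ∉ (Q ∩ (P − R)) ∩ Q
9 ∈ P and 9 ∉ ((Q ∩ (P − R)) ∩ Q), so 9 ∉ P ∩ ((Q ∩ (P − R)) ∩ Q)
9 ∈ ((R ∩ ((R − P) △ P)) ∪ P) and 9 ∉ (P ∩ ((Q ∩ (P − R)) ∩ Q)), so 9 ∈ ((R ∩ ((R − P) △ P)) ∪ P) − (P ∩ ((Q ∩ (P − R)) ∩ Q))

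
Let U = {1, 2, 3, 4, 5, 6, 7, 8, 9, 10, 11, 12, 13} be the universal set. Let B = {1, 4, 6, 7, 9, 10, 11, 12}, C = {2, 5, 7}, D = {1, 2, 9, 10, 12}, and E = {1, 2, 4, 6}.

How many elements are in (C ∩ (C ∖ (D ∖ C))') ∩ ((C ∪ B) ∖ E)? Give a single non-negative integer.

D ∖ C = {1, 9, 10, 12}
C ∖ (D ∖ C) = {2, 5, 7}
(C ∖ (D ∖ C))' = {1, 3, 4, 6, 8, 9, 10, 11, 12, 13}
C ∩ (C ∖ (D ∖ C))' = {}
C ∪ B = {1, 2, 4, 5, 6, 7, 9, 10, 11, 12}
(C ∪ B) ∖ E = {5, 7, 9, 10, 11, 12}
(C ∩ (C ∖ (D ∖ C))') ∩ ((C ∪ B) ∖ E) = {}
|(C ∩ (C ∖ (D ∖ C))') ∩ ((C ∪ B) ∖ E)| = 0

0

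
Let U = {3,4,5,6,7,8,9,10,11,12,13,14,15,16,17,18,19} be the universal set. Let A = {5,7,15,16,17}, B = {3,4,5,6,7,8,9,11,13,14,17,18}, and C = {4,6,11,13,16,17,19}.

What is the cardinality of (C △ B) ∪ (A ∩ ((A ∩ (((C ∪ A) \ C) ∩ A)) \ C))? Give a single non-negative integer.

C △ B = {3,5,7,8,9,14,16,18,19}
C ∪ A = {4,5,6,7,11,13,15,16,17,19}
(C ∪ A) \ C = {5,7,15}
((C ∪ A) \ C) ∩ A = {5,7,15}
A ∩ (((C ∪ A) \ C) ∩ A) = {5,7,15}
(A ∩ (((C ∪ A) \ C) ∩ A)) \ C = {5,7,15}
A ∩ ((A ∩ (((C ∪ A) \ C) ∩ A)) \ C) = {5,7,15}
(C △ B) ∪ (A ∩ ((A ∩ (((C ∪ A) \ C) ∩ A)) \ C)) = {3,5,7,8,9,14,15,16,18,19}
|(C △ B) ∪ (A ∩ ((A ∩ (((C ∪ A) \ C) ∩ A)) \ C))| = 10

10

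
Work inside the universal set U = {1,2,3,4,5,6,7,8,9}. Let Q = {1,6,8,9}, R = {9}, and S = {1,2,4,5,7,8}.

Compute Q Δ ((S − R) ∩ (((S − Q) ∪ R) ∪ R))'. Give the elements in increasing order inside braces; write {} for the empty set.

S − R = {1,2,4,5,7,8}
S − Q = {2,4,5,7}
(S − Q) ∪ R = {2,4,5,7,9}
((S − Q) ∪ R) ∪ R = {2,4,5,7,9}
(S − R) ∩ (((S − Q) ∪ R) ∪ R) = {2,4,5,7}
((S − R) ∩ (((S − Q) ∪ R) ∪ R))' = {1,3,6,8,9}
Q Δ ((S − R) ∩ (((S − Q) ∪ R) ∪ R))' = {3}

{3}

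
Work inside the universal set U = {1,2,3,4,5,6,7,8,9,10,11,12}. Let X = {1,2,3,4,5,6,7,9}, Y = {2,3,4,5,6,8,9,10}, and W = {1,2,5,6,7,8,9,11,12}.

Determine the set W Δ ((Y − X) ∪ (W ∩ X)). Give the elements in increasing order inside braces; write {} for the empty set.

{10,11,12}

Y − X = {8,10}
W ∩ X = {1,2,5,6,7,9}
(Y − X) ∪ (W ∩ X) = {1,2,5,6,7,8,9,10}
W Δ ((Y − X) ∪ (W ∩ X)) = {10,11,12}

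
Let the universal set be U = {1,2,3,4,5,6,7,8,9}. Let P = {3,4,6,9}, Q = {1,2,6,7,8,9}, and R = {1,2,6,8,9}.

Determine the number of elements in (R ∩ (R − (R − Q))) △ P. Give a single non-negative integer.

5

R − Q = {}
R − (R − Q) = {1,2,6,8,9}
R ∩ (R − (R − Q)) = {1,2,6,8,9}
(R ∩ (R − (R − Q))) △ P = {1,2,3,4,8}
|(R ∩ (R − (R − Q))) △ P| = 5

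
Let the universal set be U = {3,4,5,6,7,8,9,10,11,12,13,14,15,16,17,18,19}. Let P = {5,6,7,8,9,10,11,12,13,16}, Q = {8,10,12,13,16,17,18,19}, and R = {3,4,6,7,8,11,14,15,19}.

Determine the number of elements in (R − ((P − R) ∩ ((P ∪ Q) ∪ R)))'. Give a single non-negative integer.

P − R = {5,9,10,12,13,16}
P ∪ Q = {5,6,7,8,9,10,11,12,13,16,17,18,19}
(P ∪ Q) ∪ R = {3,4,5,6,7,8,9,10,11,12,13,14,15,16,17,18,19}
(P − R) ∩ ((P ∪ Q) ∪ R) = {5,9,10,12,13,16}
R − ((P − R) ∩ ((P ∪ Q) ∪ R)) = {3,4,6,7,8,11,14,15,19}
(R − ((P − R) ∩ ((P ∪ Q) ∪ R)))' = {5,9,10,12,13,16,17,18}
|(R − ((P − R) ∩ ((P ∪ Q) ∪ R)))'| = 8

8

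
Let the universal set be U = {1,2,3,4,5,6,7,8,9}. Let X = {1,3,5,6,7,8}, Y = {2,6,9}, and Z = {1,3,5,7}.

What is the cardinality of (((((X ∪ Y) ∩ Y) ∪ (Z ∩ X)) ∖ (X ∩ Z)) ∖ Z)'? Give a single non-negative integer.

6

X ∪ Y = {1,2,3,5,6,7,8,9}
(X ∪ Y) ∩ Y = {2,6,9}
Z ∩ X = {1,3,5,7}
((X ∪ Y) ∩ Y) ∪ (Z ∩ X) = {1,2,3,5,6,7,9}
X ∩ Z = {1,3,5,7}
(((X ∪ Y) ∩ Y) ∪ (Z ∩ X)) ∖ (X ∩ Z) = {2,6,9}
((((X ∪ Y) ∩ Y) ∪ (Z ∩ X)) ∖ (X ∩ Z)) ∖ Z = {2,6,9}
(((((X ∪ Y) ∩ Y) ∪ (Z ∩ X)) ∖ (X ∩ Z)) ∖ Z)' = {1,3,4,5,7,8}
|(((((X ∪ Y) ∩ Y) ∪ (Z ∩ X)) ∖ (X ∩ Z)) ∖ Z)'| = 6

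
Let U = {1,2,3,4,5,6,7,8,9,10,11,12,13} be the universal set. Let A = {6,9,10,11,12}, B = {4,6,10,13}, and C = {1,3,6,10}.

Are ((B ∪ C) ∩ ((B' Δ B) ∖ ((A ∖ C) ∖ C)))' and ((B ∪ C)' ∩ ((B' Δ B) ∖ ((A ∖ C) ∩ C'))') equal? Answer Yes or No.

B ∪ C = {1,3,4,6,10,13}
B' = {1,2,3,5,7,8,9,11,12}
B' Δ B = {1,2,3,4,5,6,7,8,9,10,11,12,13}
A ∖ C = {9,11,12}
(A ∖ C) ∖ C = {9,11,12}
(B' Δ B) ∖ ((A ∖ C) ∖ C) = {1,2,3,4,5,6,7,8,10,13}
(B ∪ C) ∩ ((B' Δ B) ∖ ((A ∖ C) ∖ C)) = {1,3,4,6,10,13}
((B ∪ C) ∩ ((B' Δ B) ∖ ((A ∖ C) ∖ C)))' = {2,5,7,8,9,11,12}
(B ∪ C)' = {2,5,7,8,9,11,12}
C' = {2,4,5,7,8,9,11,12,13}
(A ∖ C) ∩ C' = {9,11,12}
(B' Δ B) ∖ ((A ∖ C) ∩ C') = {1,2,3,4,5,6,7,8,10,13}
((B' Δ B) ∖ ((A ∖ C) ∩ C'))' = {9,11,12}
(B ∪ C)' ∩ ((B' Δ B) ∖ ((A ∖ C) ∩ C'))' = {9,11,12}
2 ∈ ((B ∪ C) ∩ ((B' Δ B) ∖ ((A ∖ C) ∖ C)))' but 2 ∉ (B ∪ C)' ∩ ((B' Δ B) ∖ ((A ∖ C) ∩ C'))', so they differ.

No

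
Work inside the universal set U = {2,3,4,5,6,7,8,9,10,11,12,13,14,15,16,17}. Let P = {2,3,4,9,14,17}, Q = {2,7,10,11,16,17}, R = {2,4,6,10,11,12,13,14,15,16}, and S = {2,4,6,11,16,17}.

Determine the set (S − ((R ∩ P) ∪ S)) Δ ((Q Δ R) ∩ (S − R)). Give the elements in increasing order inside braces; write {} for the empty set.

R ∩ P = {2,4,14}
(R ∩ P) ∪ S = {2,4,6,11,14,16,17}
S − ((R ∩ P) ∪ S) = {}
Q Δ R = {4,6,7,12,13,14,15,17}
S − R = {17}
(Q Δ R) ∩ (S − R) = {17}
(S − ((R ∩ P) ∪ S)) Δ ((Q Δ R) ∩ (S − R)) = {17}

{17}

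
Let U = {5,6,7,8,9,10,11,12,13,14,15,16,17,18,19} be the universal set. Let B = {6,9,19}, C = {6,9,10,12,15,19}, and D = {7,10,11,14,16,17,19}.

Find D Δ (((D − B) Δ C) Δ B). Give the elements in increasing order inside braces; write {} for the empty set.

D − B = {7,10,11,14,16,17}
(D − B) Δ C = {6,7,9,11,12,14,15,16,17,19}
((D − B) Δ C) Δ B = {7,11,12,14,15,16,17}
D Δ (((D − B) Δ C) Δ B) = {10,12,15,19}

{10,12,15,19}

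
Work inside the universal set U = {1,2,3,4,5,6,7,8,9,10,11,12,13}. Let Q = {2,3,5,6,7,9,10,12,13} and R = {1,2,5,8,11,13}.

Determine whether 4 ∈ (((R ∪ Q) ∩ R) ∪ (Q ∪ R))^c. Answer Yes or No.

4 ∉ R and 4 ∉ Q, so 4 ∉ R ∪ Q
4 ∉ (R ∪ Q) and 4 ∉ R, so 4 ∉ (R ∪ Q) ∩ R
4 ∉ Q and 4 ∉ R, so 4 ∉ Q ∪ R
4 ∉ ((R ∪ Q) ∩ R) and 4 ∉ (Q ∪ R), so 4 ∉ ((R ∪ Q) ∩ R) ∪ (Q ∪ R)
4 ∈ (((R ∪ Q) ∩ R) ∪ (Q ∪ R))^c since 4 ∉ (((R ∪ Q) ∩ R) ∪ (Q ∪ R))

Yes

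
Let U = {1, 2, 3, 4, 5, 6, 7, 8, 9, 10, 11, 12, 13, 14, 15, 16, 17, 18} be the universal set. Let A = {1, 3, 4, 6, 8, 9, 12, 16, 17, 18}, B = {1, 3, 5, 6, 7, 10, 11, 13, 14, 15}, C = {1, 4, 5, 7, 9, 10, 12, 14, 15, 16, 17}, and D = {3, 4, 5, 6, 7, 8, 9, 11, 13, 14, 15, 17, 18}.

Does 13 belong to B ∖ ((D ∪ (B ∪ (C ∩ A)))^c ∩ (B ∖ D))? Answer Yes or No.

13 ∉ C and 13 ∉ A, so 13 ∉ C ∩ A
13 ∈ B and 13 ∉ (C ∩ A), so 13 ∈ B ∪ (C ∩ A)
13 ∈ D and 13 ∈ (B ∪ (C ∩ A)), so 13 ∈ D ∪ (B ∪ (C ∩ A))
13 ∉ (D ∪ (B ∪ (C ∩ A)))^c since 13 ∈ (D ∪ (B ∪ (C ∩ A)))
13 ∈ B and 13 ∈ D, so 13 ∉ B ∖ D
13 ∉ (D ∪ (B ∪ (C ∩ A)))^c and 13 ∉ (B ∖ D), so 13 ∉ (D ∪ (B ∪ (C ∩ A)))^c ∩ (B ∖ D)
13 ∈ B and 13 ∉ ((D ∪ (B ∪ (C ∩ A)))^c ∩ (B ∖ D)), so 13 ∈ B ∖ ((D ∪ (B ∪ (C ∩ A)))^c ∩ (B ∖ D))

Yes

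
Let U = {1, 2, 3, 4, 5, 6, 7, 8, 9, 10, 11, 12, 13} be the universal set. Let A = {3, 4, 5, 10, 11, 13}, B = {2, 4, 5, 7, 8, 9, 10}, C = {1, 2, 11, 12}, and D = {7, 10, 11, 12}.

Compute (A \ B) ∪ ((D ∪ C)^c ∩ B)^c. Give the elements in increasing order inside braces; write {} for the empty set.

A \ B = {3, 11, 13}
D ∪ C = {1, 2, 7, 10, 11, 12}
(D ∪ C)^c = {3, 4, 5, 6, 8, 9, 13}
(D ∪ C)^c ∩ B = {4, 5, 8, 9}
((D ∪ C)^c ∩ B)^c = {1, 2, 3, 6, 7, 10, 11, 12, 13}
(A \ B) ∪ ((D ∪ C)^c ∩ B)^c = {1, 2, 3, 6, 7, 10, 11, 12, 13}

{1, 2, 3, 6, 7, 10, 11, 12, 13}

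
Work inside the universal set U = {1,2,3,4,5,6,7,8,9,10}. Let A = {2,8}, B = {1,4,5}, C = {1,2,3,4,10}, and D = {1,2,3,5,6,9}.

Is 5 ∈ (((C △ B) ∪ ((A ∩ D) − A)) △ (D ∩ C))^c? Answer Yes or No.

No

5 ∉ C and 5 ∈ B, so 5 ∈ C △ B
5 ∉ A and 5 ∈ D, so 5 ∉ A ∩ D
5 ∉ (A ∩ D) and 5 ∉ A, so 5 ∉ (A ∩ D) − A
5 ∈ (C △ B) and 5 ∉ ((A ∩ D) − A), so 5 ∈ (C △ B) ∪ ((A ∩ D) − A)
5 ∈ D and 5 ∉ C, so 5 ∉ D ∩ C
5 ∈ ((C △ B) ∪ ((A ∩ D) − A)) and 5 ∉ (D ∩ C), so 5 ∈ ((C △ B) ∪ ((A ∩ D) − A)) △ (D ∩ C)
5 ∉ (((C △ B) ∪ ((A ∩ D) − A)) △ (D ∩ C))^c since 5 ∈ (((C △ B) ∪ ((A ∩ D) − A)) △ (D ∩ C))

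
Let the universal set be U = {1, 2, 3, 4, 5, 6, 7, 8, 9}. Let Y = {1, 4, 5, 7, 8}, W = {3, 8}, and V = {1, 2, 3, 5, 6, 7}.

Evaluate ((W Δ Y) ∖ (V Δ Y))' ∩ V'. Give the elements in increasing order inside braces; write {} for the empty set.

{4, 8, 9}

W Δ Y = {1, 3, 4, 5, 7}
V Δ Y = {2, 3, 4, 6, 8}
(W Δ Y) ∖ (V Δ Y) = {1, 5, 7}
((W Δ Y) ∖ (V Δ Y))' = {2, 3, 4, 6, 8, 9}
V' = {4, 8, 9}
((W Δ Y) ∖ (V Δ Y))' ∩ V' = {4, 8, 9}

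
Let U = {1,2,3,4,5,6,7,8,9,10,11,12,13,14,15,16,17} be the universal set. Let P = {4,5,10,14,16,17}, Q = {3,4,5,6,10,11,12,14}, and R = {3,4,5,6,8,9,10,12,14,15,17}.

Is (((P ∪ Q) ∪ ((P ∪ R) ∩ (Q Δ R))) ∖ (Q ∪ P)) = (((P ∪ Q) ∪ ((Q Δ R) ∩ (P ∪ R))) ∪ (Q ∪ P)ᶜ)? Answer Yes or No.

P ∪ Q = {3,4,5,6,10,11,12,14,16,17}
P ∪ R = {3,4,5,6,8,9,10,12,14,15,16,17}
Q Δ R = {8,9,11,15,17}
(P ∪ R) ∩ (Q Δ R) = {8,9,15,17}
(P ∪ Q) ∪ ((P ∪ R) ∩ (Q Δ R)) = {3,4,5,6,8,9,10,11,12,14,15,16,17}
Q ∪ P = {3,4,5,6,10,11,12,14,16,17}
((P ∪ Q) ∪ ((P ∪ R) ∩ (Q Δ R))) ∖ (Q ∪ P) = {8,9,15}
(Q Δ R) ∩ (P ∪ R) = {8,9,15,17}
(P ∪ Q) ∪ ((Q Δ R) ∩ (P ∪ R)) = {3,4,5,6,8,9,10,11,12,14,15,16,17}
(Q ∪ P)ᶜ = {1,2,7,8,9,13,15}
((P ∪ Q) ∪ ((Q Δ R) ∩ (P ∪ R))) ∪ (Q ∪ P)ᶜ = {1,2,3,4,5,6,7,8,9,10,11,12,13,14,15,16,17}
1 ∈ ((P ∪ Q) ∪ ((Q Δ R) ∩ (P ∪ R))) ∪ (Q ∪ P)ᶜ but 1 ∉ ((P ∪ Q) ∪ ((P ∪ R) ∩ (Q Δ R))) ∖ (Q ∪ P), so they differ.

No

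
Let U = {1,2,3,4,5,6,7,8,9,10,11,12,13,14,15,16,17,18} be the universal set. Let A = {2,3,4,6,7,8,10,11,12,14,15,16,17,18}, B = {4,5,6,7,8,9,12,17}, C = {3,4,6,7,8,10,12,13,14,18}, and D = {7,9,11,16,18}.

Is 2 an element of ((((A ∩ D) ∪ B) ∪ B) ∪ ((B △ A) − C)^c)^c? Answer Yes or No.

Yes

2 ∈ A and 2 ∉ D, so 2 ∉ A ∩ D
2 ∉ (A ∩ D) and 2 ∉ B, so 2 ∉ (A ∩ D) ∪ B
2 ∉ ((A ∩ D) ∪ B) and 2 ∉ B, so 2 ∉ ((A ∩ D) ∪ B) ∪ B
2 ∉ B and 2 ∈ A, so 2 ∈ B △ A
2 ∈ (B △ A) and 2 ∉ C, so 2 ∈ (B △ A) − C
2 ∉ ((B △ A) − C)^c since 2 ∈ ((B △ A) − C)
2 ∉ (((A ∩ D) ∪ B) ∪ B) and 2 ∉ ((B △ A) − C)^c, so 2 ∉ (((A ∩ D) ∪ B) ∪ B) ∪ ((B △ A) − C)^c
2 ∈ ((((A ∩ D) ∪ B) ∪ B) ∪ ((B △ A) − C)^c)^c since 2 ∉ ((((A ∩ D) ∪ B) ∪ B) ∪ ((B △ A) − C)^c)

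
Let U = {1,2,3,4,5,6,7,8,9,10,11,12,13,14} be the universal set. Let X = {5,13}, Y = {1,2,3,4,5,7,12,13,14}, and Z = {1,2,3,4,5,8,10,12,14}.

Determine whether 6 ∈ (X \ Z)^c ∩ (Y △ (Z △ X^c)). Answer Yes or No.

6 ∉ X and 6 ∉ Z, so 6 ∉ X \ Z
6 ∈ (X \ Z)^c since 6 ∉ (X \ Z)
6 ∉ X, so 6 ∈ X^c
6 ∉ Z and 6 ∈ X^c, so 6 ∈ Z △ X^c
6 ∉ Y and 6 ∈ (Z △ X^c), so 6 ∈ Y △ (Z △ X^c)
6 ∈ (X \ Z)^c and 6 ∈ (Y △ (Z △ X^c)), so 6 ∈ (X \ Z)^c ∩ (Y △ (Z △ X^c))

Yes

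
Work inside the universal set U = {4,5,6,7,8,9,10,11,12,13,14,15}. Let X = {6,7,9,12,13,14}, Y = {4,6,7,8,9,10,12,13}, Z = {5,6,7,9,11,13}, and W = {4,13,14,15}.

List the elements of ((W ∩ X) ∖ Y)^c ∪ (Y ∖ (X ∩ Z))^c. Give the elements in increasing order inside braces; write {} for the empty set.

W ∩ X = {13,14}
(W ∩ X) ∖ Y = {14}
((W ∩ X) ∖ Y)^c = {4,5,6,7,8,9,10,11,12,13,15}
X ∩ Z = {6,7,9,13}
Y ∖ (X ∩ Z) = {4,8,10,12}
(Y ∖ (X ∩ Z))^c = {5,6,7,9,11,13,14,15}
((W ∩ X) ∖ Y)^c ∪ (Y ∖ (X ∩ Z))^c = {4,5,6,7,8,9,10,11,12,13,14,15}

{4,5,6,7,8,9,10,11,12,13,14,15}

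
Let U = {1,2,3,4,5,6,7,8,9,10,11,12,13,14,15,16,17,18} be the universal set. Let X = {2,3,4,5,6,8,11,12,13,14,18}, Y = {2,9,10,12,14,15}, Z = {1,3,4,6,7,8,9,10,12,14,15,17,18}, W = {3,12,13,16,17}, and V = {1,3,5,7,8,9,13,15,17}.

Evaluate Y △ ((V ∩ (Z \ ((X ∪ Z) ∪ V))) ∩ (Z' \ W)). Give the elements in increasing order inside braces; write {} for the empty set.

{2,9,10,12,14,15}

X ∪ Z = {1,2,3,4,5,6,7,8,9,10,11,12,13,14,15,17,18}
(X ∪ Z) ∪ V = {1,2,3,4,5,6,7,8,9,10,11,12,13,14,15,17,18}
Z \ ((X ∪ Z) ∪ V) = {}
V ∩ (Z \ ((X ∪ Z) ∪ V)) = {}
Z' = {2,5,11,13,16}
Z' \ W = {2,5,11}
(V ∩ (Z \ ((X ∪ Z) ∪ V))) ∩ (Z' \ W) = {}
Y △ ((V ∩ (Z \ ((X ∪ Z) ∪ V))) ∩ (Z' \ W)) = {2,9,10,12,14,15}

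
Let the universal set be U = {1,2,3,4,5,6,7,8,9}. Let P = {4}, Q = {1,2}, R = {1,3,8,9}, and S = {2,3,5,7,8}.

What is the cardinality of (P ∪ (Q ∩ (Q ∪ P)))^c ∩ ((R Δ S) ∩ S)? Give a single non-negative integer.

Q ∪ P = {1,2,4}
Q ∩ (Q ∪ P) = {1,2}
P ∪ (Q ∩ (Q ∪ P)) = {1,2,4}
(P ∪ (Q ∩ (Q ∪ P)))^c = {3,5,6,7,8,9}
R Δ S = {1,2,5,7,9}
(R Δ S) ∩ S = {2,5,7}
(P ∪ (Q ∩ (Q ∪ P)))^c ∩ ((R Δ S) ∩ S) = {5,7}
|(P ∪ (Q ∩ (Q ∪ P)))^c ∩ ((R Δ S) ∩ S)| = 2

2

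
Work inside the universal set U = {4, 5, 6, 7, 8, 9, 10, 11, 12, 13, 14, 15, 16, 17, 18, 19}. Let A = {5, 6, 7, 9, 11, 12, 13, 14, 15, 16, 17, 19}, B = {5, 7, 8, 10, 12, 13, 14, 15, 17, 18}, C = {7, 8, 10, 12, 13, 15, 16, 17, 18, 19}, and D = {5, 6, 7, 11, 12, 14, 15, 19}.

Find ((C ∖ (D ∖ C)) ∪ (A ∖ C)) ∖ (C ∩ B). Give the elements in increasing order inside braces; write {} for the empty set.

D ∖ C = {5, 6, 11, 14}
C ∖ (D ∖ C) = {7, 8, 10, 12, 13, 15, 16, 17, 18, 19}
A ∖ C = {5, 6, 9, 11, 14}
(C ∖ (D ∖ C)) ∪ (A ∖ C) = {5, 6, 7, 8, 9, 10, 11, 12, 13, 14, 15, 16, 17, 18, 19}
C ∩ B = {7, 8, 10, 12, 13, 15, 17, 18}
((C ∖ (D ∖ C)) ∪ (A ∖ C)) ∖ (C ∩ B) = {5, 6, 9, 11, 14, 16, 19}

{5, 6, 9, 11, 14, 16, 19}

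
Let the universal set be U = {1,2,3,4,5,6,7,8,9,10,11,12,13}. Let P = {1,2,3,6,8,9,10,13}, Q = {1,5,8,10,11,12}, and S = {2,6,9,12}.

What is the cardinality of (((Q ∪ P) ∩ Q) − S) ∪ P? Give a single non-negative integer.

Q ∪ P = {1,2,3,5,6,8,9,10,11,12,13}
(Q ∪ P) ∩ Q = {1,5,8,10,11,12}
((Q ∪ P) ∩ Q) − S = {1,5,8,10,11}
(((Q ∪ P) ∩ Q) − S) ∪ P = {1,2,3,5,6,8,9,10,11,13}
|(((Q ∪ P) ∩ Q) − S) ∪ P| = 10

10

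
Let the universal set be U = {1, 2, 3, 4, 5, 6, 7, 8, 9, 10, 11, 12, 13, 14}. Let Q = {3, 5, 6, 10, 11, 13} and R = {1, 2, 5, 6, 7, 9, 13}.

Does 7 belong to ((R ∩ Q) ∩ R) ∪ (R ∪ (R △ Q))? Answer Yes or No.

7 ∈ R and 7 ∉ Q, so 7 ∉ R ∩ Q
7 ∉ (R ∩ Q) and 7 ∈ R, so 7 ∉ (R ∩ Q) ∩ R
7 ∈ R and 7 ∉ Q, so 7 ∈ R △ Q
7 ∈ R and 7 ∈ (R △ Q), so 7 ∈ R ∪ (R △ Q)
7 ∉ ((R ∩ Q) ∩ R) and 7 ∈ (R ∪ (R △ Q)), so 7 ∈ ((R ∩ Q) ∩ R) ∪ (R ∪ (R △ Q))

Yes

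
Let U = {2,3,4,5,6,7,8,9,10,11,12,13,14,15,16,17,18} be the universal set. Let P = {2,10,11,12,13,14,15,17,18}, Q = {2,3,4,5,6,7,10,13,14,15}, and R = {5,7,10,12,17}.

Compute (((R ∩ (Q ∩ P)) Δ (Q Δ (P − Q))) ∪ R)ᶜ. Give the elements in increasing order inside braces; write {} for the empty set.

Q ∩ P = {2,10,13,14,15}
R ∩ (Q ∩ P) = {10}
P − Q = {11,12,17,18}
Q Δ (P − Q) = {2,3,4,5,6,7,10,11,12,13,14,15,17,18}
(R ∩ (Q ∩ P)) Δ (Q Δ (P − Q)) = {2,3,4,5,6,7,11,12,13,14,15,17,18}
((R ∩ (Q ∩ P)) Δ (Q Δ (P − Q))) ∪ R = {2,3,4,5,6,7,10,11,12,13,14,15,17,18}
(((R ∩ (Q ∩ P)) Δ (Q Δ (P − Q))) ∪ R)ᶜ = {8,9,16}

{8,9,16}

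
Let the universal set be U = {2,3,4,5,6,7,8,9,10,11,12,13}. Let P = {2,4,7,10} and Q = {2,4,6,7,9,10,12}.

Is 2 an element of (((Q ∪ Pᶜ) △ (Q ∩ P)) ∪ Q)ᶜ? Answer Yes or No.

No

2 ∈ P, so 2 ∉ Pᶜ
2 ∈ Q and 2 ∉ Pᶜ, so 2 ∈ Q ∪ Pᶜ
2 ∈ Q and 2 ∈ P, so 2 ∈ Q ∩ P
2 ∈ (Q ∪ Pᶜ) and 2 ∈ (Q ∩ P), so 2 ∉ (Q ∪ Pᶜ) △ (Q ∩ P)
2 ∉ ((Q ∪ Pᶜ) △ (Q ∩ P)) and 2 ∈ Q, so 2 ∈ ((Q ∪ Pᶜ) △ (Q ∩ P)) ∪ Q
2 ∉ (((Q ∪ Pᶜ) △ (Q ∩ P)) ∪ Q)ᶜ since 2 ∈ (((Q ∪ Pᶜ) △ (Q ∩ P)) ∪ Q)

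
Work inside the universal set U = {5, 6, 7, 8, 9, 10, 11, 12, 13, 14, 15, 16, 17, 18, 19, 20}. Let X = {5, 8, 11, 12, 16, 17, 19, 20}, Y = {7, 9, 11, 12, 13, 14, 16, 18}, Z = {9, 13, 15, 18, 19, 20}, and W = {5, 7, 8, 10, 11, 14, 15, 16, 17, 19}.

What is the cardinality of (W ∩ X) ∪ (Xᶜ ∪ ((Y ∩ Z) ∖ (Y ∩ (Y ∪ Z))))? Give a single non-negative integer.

14

W ∩ X = {5, 8, 11, 16, 17, 19}
Xᶜ = {6, 7, 9, 10, 13, 14, 15, 18}
Y ∩ Z = {9, 13, 18}
Y ∪ Z = {7, 9, 11, 12, 13, 14, 15, 16, 18, 19, 20}
Y ∩ (Y ∪ Z) = {7, 9, 11, 12, 13, 14, 16, 18}
(Y ∩ Z) ∖ (Y ∩ (Y ∪ Z)) = {}
Xᶜ ∪ ((Y ∩ Z) ∖ (Y ∩ (Y ∪ Z))) = {6, 7, 9, 10, 13, 14, 15, 18}
(W ∩ X) ∪ (Xᶜ ∪ ((Y ∩ Z) ∖ (Y ∩ (Y ∪ Z)))) = {5, 6, 7, 8, 9, 10, 11, 13, 14, 15, 16, 17, 18, 19}
|(W ∩ X) ∪ (Xᶜ ∪ ((Y ∩ Z) ∖ (Y ∩ (Y ∪ Z))))| = 14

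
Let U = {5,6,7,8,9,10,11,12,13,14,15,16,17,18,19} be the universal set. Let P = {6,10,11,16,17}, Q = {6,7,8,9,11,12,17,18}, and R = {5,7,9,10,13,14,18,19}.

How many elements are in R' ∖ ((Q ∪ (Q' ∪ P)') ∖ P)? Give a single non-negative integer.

5

R' = {6,8,11,12,15,16,17}
Q' = {5,10,13,14,15,16,19}
Q' ∪ P = {5,6,10,11,13,14,15,16,17,19}
(Q' ∪ P)' = {7,8,9,12,18}
Q ∪ (Q' ∪ P)' = {6,7,8,9,11,12,17,18}
(Q ∪ (Q' ∪ P)') ∖ P = {7,8,9,12,18}
R' ∖ ((Q ∪ (Q' ∪ P)') ∖ P) = {6,11,15,16,17}
|R' ∖ ((Q ∪ (Q' ∪ P)') ∖ P)| = 5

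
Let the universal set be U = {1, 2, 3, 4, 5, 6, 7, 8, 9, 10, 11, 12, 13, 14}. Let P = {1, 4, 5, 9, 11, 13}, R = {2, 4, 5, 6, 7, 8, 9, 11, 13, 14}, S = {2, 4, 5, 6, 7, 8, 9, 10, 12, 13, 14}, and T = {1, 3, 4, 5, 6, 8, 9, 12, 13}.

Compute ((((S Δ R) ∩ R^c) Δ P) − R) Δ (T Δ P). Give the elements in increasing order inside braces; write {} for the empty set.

{1, 3, 6, 8, 10, 11}

S Δ R = {10, 11, 12}
R^c = {1, 3, 10, 12}
(S Δ R) ∩ R^c = {10, 12}
((S Δ R) ∩ R^c) Δ P = {1, 4, 5, 9, 10, 11, 12, 13}
(((S Δ R) ∩ R^c) Δ P) − R = {1, 10, 12}
T Δ P = {3, 6, 8, 11, 12}
((((S Δ R) ∩ R^c) Δ P) − R) Δ (T Δ P) = {1, 3, 6, 8, 10, 11}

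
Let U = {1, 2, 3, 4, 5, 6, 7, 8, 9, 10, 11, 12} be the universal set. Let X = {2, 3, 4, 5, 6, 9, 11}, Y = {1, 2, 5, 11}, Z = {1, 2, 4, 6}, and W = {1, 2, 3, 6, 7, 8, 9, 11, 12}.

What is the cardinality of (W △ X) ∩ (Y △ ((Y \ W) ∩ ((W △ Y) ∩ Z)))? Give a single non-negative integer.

2

W △ X = {1, 4, 5, 7, 8, 12}
Y \ W = {5}
W △ Y = {3, 5, 6, 7, 8, 9, 12}
(W △ Y) ∩ Z = {6}
(Y \ W) ∩ ((W △ Y) ∩ Z) = {}
Y △ ((Y \ W) ∩ ((W △ Y) ∩ Z)) = {1, 2, 5, 11}
(W △ X) ∩ (Y △ ((Y \ W) ∩ ((W △ Y) ∩ Z))) = {1, 5}
|(W △ X) ∩ (Y △ ((Y \ W) ∩ ((W △ Y) ∩ Z)))| = 2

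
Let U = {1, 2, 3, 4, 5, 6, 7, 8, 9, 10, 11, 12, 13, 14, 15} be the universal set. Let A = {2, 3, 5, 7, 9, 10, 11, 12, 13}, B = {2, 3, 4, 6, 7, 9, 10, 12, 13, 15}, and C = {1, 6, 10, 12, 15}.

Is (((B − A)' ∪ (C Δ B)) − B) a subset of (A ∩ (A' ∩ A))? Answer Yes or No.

No

B − A = {4, 6, 15}
(B − A)' = {1, 2, 3, 5, 7, 8, 9, 10, 11, 12, 13, 14}
C Δ B = {1, 2, 3, 4, 7, 9, 13}
(B − A)' ∪ (C Δ B) = {1, 2, 3, 4, 5, 7, 8, 9, 10, 11, 12, 13, 14}
((B − A)' ∪ (C Δ B)) − B = {1, 5, 8, 11, 14}
A' = {1, 4, 6, 8, 14, 15}
A' ∩ A = {}
A ∩ (A' ∩ A) = {}
1 ∈ ((B − A)' ∪ (C Δ B)) − B but 1 ∉ A ∩ (A' ∩ A), so the inclusion fails.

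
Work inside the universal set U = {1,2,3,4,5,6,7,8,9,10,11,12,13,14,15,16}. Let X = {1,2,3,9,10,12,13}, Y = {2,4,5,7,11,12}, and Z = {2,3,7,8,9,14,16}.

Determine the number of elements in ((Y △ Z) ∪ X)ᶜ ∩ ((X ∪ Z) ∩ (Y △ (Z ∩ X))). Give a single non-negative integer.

Y △ Z = {3,4,5,8,9,11,12,14,16}
(Y △ Z) ∪ X = {1,2,3,4,5,8,9,10,11,12,13,14,16}
((Y △ Z) ∪ X)ᶜ = {6,7,15}
X ∪ Z = {1,2,3,7,8,9,10,12,13,14,16}
Z ∩ X = {2,3,9}
Y △ (Z ∩ X) = {3,4,5,7,9,11,12}
(X ∪ Z) ∩ (Y △ (Z ∩ X)) = {3,7,9,12}
((Y △ Z) ∪ X)ᶜ ∩ ((X ∪ Z) ∩ (Y △ (Z ∩ X))) = {7}
|((Y △ Z) ∪ X)ᶜ ∩ ((X ∪ Z) ∩ (Y △ (Z ∩ X)))| = 1

1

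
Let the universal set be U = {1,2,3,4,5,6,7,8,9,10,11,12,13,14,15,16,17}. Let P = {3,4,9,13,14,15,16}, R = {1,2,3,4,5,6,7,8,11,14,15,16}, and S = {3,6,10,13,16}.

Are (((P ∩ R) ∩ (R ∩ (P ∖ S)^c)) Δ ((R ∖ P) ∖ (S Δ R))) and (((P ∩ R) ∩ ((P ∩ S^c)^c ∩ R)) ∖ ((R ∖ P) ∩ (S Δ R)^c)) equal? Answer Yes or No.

No

P ∩ R = {3,4,14,15,16}
P ∖ S = {4,9,14,15}
(P ∖ S)^c = {1,2,3,5,6,7,8,10,11,12,13,16,17}
R ∩ (P ∖ S)^c = {1,2,3,5,6,7,8,11,16}
(P ∩ R) ∩ (R ∩ (P ∖ S)^c) = {3,16}
R ∖ P = {1,2,5,6,7,8,11}
S Δ R = {1,2,4,5,7,8,10,11,13,14,15}
(R ∖ P) ∖ (S Δ R) = {6}
((P ∩ R) ∩ (R ∩ (P ∖ S)^c)) Δ ((R ∖ P) ∖ (S Δ R)) = {3,6,16}
S^c = {1,2,4,5,7,8,9,11,12,14,15,17}
P ∩ S^c = {4,9,14,15}
(P ∩ S^c)^c = {1,2,3,5,6,7,8,10,11,12,13,16,17}
(P ∩ S^c)^c ∩ R = {1,2,3,5,6,7,8,11,16}
(P ∩ R) ∩ ((P ∩ S^c)^c ∩ R) = {3,16}
(S Δ R)^c = {3,6,9,12,16,17}
(R ∖ P) ∩ (S Δ R)^c = {6}
((P ∩ R) ∩ ((P ∩ S^c)^c ∩ R)) ∖ ((R ∖ P) ∩ (S Δ R)^c) = {3,16}
6 ∈ ((P ∩ R) ∩ (R ∩ (P ∖ S)^c)) Δ ((R ∖ P) ∖ (S Δ R)) but 6 ∉ ((P ∩ R) ∩ ((P ∩ S^c)^c ∩ R)) ∖ ((R ∖ P) ∩ (S Δ R)^c), so they differ.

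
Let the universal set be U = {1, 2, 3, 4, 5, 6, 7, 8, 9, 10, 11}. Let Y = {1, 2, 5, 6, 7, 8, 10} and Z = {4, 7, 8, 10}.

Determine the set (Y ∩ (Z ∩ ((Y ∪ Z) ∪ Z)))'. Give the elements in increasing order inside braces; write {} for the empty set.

Y ∪ Z = {1, 2, 4, 5, 6, 7, 8, 10}
(Y ∪ Z) ∪ Z = {1, 2, 4, 5, 6, 7, 8, 10}
Z ∩ ((Y ∪ Z) ∪ Z) = {4, 7, 8, 10}
Y ∩ (Z ∩ ((Y ∪ Z) ∪ Z)) = {7, 8, 10}
(Y ∩ (Z ∩ ((Y ∪ Z) ∪ Z)))' = {1, 2, 3, 4, 5, 6, 9, 11}

{1, 2, 3, 4, 5, 6, 9, 11}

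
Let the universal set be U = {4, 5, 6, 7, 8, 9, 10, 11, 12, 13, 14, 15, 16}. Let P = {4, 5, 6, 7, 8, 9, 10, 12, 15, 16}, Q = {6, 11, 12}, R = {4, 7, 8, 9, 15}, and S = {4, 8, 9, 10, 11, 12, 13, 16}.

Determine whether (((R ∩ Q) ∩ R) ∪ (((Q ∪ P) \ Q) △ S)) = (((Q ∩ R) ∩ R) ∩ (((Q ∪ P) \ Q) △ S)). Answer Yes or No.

No

R ∩ Q = {}
(R ∩ Q) ∩ R = {}
Q ∪ P = {4, 5, 6, 7, 8, 9, 10, 11, 12, 15, 16}
(Q ∪ P) \ Q = {4, 5, 7, 8, 9, 10, 15, 16}
((Q ∪ P) \ Q) △ S = {5, 7, 11, 12, 13, 15}
((R ∩ Q) ∩ R) ∪ (((Q ∪ P) \ Q) △ S) = {5, 7, 11, 12, 13, 15}
Q ∩ R = {}
(Q ∩ R) ∩ R = {}
((Q ∩ R) ∩ R) ∩ (((Q ∪ P) \ Q) △ S) = {}
5 ∈ ((R ∩ Q) ∩ R) ∪ (((Q ∪ P) \ Q) △ S) but 5 ∉ ((Q ∩ R) ∩ R) ∩ (((Q ∪ P) \ Q) △ S), so they differ.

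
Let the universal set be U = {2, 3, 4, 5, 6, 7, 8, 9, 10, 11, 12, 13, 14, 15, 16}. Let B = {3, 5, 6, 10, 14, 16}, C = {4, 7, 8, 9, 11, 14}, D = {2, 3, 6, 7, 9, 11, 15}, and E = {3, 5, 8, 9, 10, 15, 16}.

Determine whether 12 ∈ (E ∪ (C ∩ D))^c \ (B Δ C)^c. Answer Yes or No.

12 ∉ C and 12 ∉ D, so 12 ∉ C ∩ D
12 ∉ E and 12 ∉ (C ∩ D), so 12 ∉ E ∪ (C ∩ D)
12 ∈ (E ∪ (C ∩ D))^c since 12 ∉ (E ∪ (C ∩ D))
12 ∉ B and 12 ∉ C, so 12 ∉ B Δ C
12 ∈ (B Δ C)^c since 12 ∉ (B Δ C)
12 ∈ (E ∪ (C ∩ D))^c and 12 ∈ (B Δ C)^c, so 12 ∉ (E ∪ (C ∩ D))^c \ (B Δ C)^c

No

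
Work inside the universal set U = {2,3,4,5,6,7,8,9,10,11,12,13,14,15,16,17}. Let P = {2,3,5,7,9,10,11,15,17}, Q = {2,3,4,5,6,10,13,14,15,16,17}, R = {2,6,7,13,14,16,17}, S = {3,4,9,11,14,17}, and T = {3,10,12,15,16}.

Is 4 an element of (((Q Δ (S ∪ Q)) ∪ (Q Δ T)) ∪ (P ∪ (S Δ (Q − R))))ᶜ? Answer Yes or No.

4 ∈ S and 4 ∈ Q, so 4 ∈ S ∪ Q
4 ∈ Q and 4 ∈ (S ∪ Q), so 4 ∉ Q Δ (S ∪ Q)
4 ∈ Q and 4 ∉ T, so 4 ∈ Q Δ T
4 ∉ (Q Δ (S ∪ Q)) and 4 ∈ (Q Δ T), so 4 ∈ (Q Δ (S ∪ Q)) ∪ (Q Δ T)
4 ∈ Q and 4 ∉ R, so 4 ∈ Q − R
4 ∈ S and 4 ∈ (Q − R), so 4 ∉ S Δ (Q − R)
4 ∉ P and 4 ∉ (S Δ (Q − R)), so 4 ∉ P ∪ (S Δ (Q − R))
4 ∈ ((Q Δ (S ∪ Q)) ∪ (Q Δ T)) and 4 ∉ (P ∪ (S Δ (Q − R))), so 4 ∈ ((Q Δ (S ∪ Q)) ∪ (Q Δ T)) ∪ (P ∪ (S Δ (Q − R)))
4 ∉ (((Q Δ (S ∪ Q)) ∪ (Q Δ T)) ∪ (P ∪ (S Δ (Q − R))))ᶜ since 4 ∈ (((Q Δ (S ∪ Q)) ∪ (Q Δ T)) ∪ (P ∪ (S Δ (Q − R))))

No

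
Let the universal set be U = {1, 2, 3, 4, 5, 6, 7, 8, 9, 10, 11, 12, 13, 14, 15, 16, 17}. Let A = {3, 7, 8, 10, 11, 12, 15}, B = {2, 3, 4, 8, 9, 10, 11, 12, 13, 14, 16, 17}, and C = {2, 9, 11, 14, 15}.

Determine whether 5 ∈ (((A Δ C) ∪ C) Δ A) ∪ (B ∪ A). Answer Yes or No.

5 ∉ A and 5 ∉ C, so 5 ∉ A Δ C
5 ∉ (A Δ C) and 5 ∉ C, so 5 ∉ (A Δ C) ∪ C
5 ∉ ((A Δ C) ∪ C) and 5 ∉ A, so 5 ∉ ((A Δ C) ∪ C) Δ A
5 ∉ B and 5 ∉ A, so 5 ∉ B ∪ A
5 ∉ (((A Δ C) ∪ C) Δ A) and 5 ∉ (B ∪ A), so 5 ∉ (((A Δ C) ∪ C) Δ A) ∪ (B ∪ A)

No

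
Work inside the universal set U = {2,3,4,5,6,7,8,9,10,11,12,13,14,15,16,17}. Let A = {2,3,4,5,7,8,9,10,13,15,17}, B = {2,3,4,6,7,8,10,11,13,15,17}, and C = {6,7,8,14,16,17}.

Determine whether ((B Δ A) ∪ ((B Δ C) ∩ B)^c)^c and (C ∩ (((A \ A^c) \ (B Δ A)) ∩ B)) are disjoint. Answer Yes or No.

Yes

B Δ A = {5,6,9,11}
B Δ C = {2,3,4,10,11,13,14,15,16}
(B Δ C) ∩ B = {2,3,4,10,11,13,15}
((B Δ C) ∩ B)^c = {5,6,7,8,9,12,14,16,17}
(B Δ A) ∪ ((B Δ C) ∩ B)^c = {5,6,7,8,9,11,12,14,16,17}
((B Δ A) ∪ ((B Δ C) ∩ B)^c)^c = {2,3,4,10,13,15}
A^c = {6,11,12,14,16}
A \ A^c = {2,3,4,5,7,8,9,10,13,15,17}
(A \ A^c) \ (B Δ A) = {2,3,4,7,8,10,13,15,17}
((A \ A^c) \ (B Δ A)) ∩ B = {2,3,4,7,8,10,13,15,17}
C ∩ (((A \ A^c) \ (B Δ A)) ∩ B) = {7,8,17}
{2,3,4,10,13,15} and {7,8,17} share no elements.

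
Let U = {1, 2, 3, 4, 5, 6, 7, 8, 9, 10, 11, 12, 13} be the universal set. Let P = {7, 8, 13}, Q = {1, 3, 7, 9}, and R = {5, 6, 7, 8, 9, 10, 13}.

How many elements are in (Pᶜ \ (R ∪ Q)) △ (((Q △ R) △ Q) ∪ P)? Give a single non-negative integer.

Pᶜ = {1, 2, 3, 4, 5, 6, 9, 10, 11, 12}
R ∪ Q = {1, 3, 5, 6, 7, 8, 9, 10, 13}
Pᶜ \ (R ∪ Q) = {2, 4, 11, 12}
Q △ R = {1, 3, 5, 6, 8, 10, 13}
(Q △ R) △ Q = {5, 6, 7, 8, 9, 10, 13}
((Q △ R) △ Q) ∪ P = {5, 6, 7, 8, 9, 10, 13}
(Pᶜ \ (R ∪ Q)) △ (((Q △ R) △ Q) ∪ P) = {2, 4, 5, 6, 7, 8, 9, 10, 11, 12, 13}
|(Pᶜ \ (R ∪ Q)) △ (((Q △ R) △ Q) ∪ P)| = 11

11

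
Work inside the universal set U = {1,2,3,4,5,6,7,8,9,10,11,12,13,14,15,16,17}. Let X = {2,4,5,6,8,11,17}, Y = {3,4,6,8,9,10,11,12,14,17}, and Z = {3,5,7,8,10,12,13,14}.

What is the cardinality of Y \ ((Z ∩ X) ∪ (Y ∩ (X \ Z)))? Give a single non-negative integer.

5

Z ∩ X = {5,8}
X \ Z = {2,4,6,11,17}
Y ∩ (X \ Z) = {4,6,11,17}
(Z ∩ X) ∪ (Y ∩ (X \ Z)) = {4,5,6,8,11,17}
Y \ ((Z ∩ X) ∪ (Y ∩ (X \ Z))) = {3,9,10,12,14}
|Y \ ((Z ∩ X) ∪ (Y ∩ (X \ Z)))| = 5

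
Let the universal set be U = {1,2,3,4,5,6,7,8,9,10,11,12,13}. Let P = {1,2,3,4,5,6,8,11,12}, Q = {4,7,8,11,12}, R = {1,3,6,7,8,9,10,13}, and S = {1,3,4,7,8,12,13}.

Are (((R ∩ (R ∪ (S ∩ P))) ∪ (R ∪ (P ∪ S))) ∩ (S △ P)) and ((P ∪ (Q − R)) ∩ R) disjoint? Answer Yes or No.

No

S ∩ P = {1,3,4,8,12}
R ∪ (S ∩ P) = {1,3,4,6,7,8,9,10,12,13}
R ∩ (R ∪ (S ∩ P)) = {1,3,6,7,8,9,10,13}
P ∪ S = {1,2,3,4,5,6,7,8,11,12,13}
R ∪ (P ∪ S) = {1,2,3,4,5,6,7,8,9,10,11,12,13}
(R ∩ (R ∪ (S ∩ P))) ∪ (R ∪ (P ∪ S)) = {1,2,3,4,5,6,7,8,9,10,11,12,13}
S △ P = {2,5,6,7,11,13}
((R ∩ (R ∪ (S ∩ P))) ∪ (R ∪ (P ∪ S))) ∩ (S △ P) = {2,5,6,7,11,13}
Q − R = {4,11,12}
P ∪ (Q − R) = {1,2,3,4,5,6,8,11,12}
(P ∪ (Q − R)) ∩ R = {1,3,6,8}
6 lies in both, so they are not disjoint.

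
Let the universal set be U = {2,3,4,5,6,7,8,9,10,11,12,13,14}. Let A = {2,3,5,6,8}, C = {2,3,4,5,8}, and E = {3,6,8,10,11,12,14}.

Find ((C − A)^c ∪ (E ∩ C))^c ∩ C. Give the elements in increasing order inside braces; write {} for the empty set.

{4}

C − A = {4}
(C − A)^c = {2,3,5,6,7,8,9,10,11,12,13,14}
E ∩ C = {3,8}
(C − A)^c ∪ (E ∩ C) = {2,3,5,6,7,8,9,10,11,12,13,14}
((C − A)^c ∪ (E ∩ C))^c = {4}
((C − A)^c ∪ (E ∩ C))^c ∩ C = {4}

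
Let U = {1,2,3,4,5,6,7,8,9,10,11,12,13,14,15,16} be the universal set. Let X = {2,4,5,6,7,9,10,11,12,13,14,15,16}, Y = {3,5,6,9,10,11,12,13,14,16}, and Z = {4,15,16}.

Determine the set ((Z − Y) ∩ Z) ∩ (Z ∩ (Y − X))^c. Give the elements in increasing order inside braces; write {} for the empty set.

Z − Y = {4,15}
(Z − Y) ∩ Z = {4,15}
Y − X = {3}
Z ∩ (Y − X) = {}
(Z ∩ (Y − X))^c = {1,2,3,4,5,6,7,8,9,10,11,12,13,14,15,16}
((Z − Y) ∩ Z) ∩ (Z ∩ (Y − X))^c = {4,15}

{4,15}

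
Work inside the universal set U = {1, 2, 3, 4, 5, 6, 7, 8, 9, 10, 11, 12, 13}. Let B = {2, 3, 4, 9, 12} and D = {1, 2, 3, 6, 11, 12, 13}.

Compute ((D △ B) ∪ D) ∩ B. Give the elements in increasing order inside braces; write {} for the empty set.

D △ B = {1, 4, 6, 9, 11, 13}
(D △ B) ∪ D = {1, 2, 3, 4, 6, 9, 11, 12, 13}
((D △ B) ∪ D) ∩ B = {2, 3, 4, 9, 12}

{2, 3, 4, 9, 12}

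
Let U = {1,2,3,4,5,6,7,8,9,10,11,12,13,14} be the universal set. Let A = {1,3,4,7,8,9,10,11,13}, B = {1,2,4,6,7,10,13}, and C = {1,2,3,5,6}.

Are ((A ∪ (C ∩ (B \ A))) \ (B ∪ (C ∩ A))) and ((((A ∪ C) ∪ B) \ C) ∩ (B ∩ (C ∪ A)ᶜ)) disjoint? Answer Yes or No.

Yes

B \ A = {2,6}
C ∩ (B \ A) = {2,6}
A ∪ (C ∩ (B \ A)) = {1,2,3,4,6,7,8,9,10,11,13}
C ∩ A = {1,3}
B ∪ (C ∩ A) = {1,2,3,4,6,7,10,13}
(A ∪ (C ∩ (B \ A))) \ (B ∪ (C ∩ A)) = {8,9,11}
A ∪ C = {1,2,3,4,5,6,7,8,9,10,11,13}
(A ∪ C) ∪ B = {1,2,3,4,5,6,7,8,9,10,11,13}
((A ∪ C) ∪ B) \ C = {4,7,8,9,10,11,13}
C ∪ A = {1,2,3,4,5,6,7,8,9,10,11,13}
(C ∪ A)ᶜ = {12,14}
B ∩ (C ∪ A)ᶜ = {}
(((A ∪ C) ∪ B) \ C) ∩ (B ∩ (C ∪ A)ᶜ) = {}
{8,9,11} and {} share no elements.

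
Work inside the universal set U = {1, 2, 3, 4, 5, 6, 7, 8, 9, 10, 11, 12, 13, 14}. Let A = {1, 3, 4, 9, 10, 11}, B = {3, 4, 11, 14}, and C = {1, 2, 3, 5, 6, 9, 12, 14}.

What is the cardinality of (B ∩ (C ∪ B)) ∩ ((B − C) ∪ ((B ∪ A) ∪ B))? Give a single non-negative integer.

4

C ∪ B = {1, 2, 3, 4, 5, 6, 9, 11, 12, 14}
B ∩ (C ∪ B) = {3, 4, 11, 14}
B − C = {4, 11}
B ∪ A = {1, 3, 4, 9, 10, 11, 14}
(B ∪ A) ∪ B = {1, 3, 4, 9, 10, 11, 14}
(B − C) ∪ ((B ∪ A) ∪ B) = {1, 3, 4, 9, 10, 11, 14}
(B ∩ (C ∪ B)) ∩ ((B − C) ∪ ((B ∪ A) ∪ B)) = {3, 4, 11, 14}
|(B ∩ (C ∪ B)) ∩ ((B − C) ∪ ((B ∪ A) ∪ B))| = 4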